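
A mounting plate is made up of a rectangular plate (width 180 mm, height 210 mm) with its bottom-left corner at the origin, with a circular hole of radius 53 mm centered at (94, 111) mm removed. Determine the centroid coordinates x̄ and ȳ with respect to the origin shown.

x̄ = 88.78 mm, ȳ = 103.17 mm

plate: A = 180 × 210 = 37800.00, centroid at (90.00, 105.00).
hole: A = −π·53² = -8824.73, centroid at (94.00, 111.00).
ΣA = 28975.27 mm²
ΣAx̄ = (37800.00)(90.00) + (-8824.73)(94.00) = 2572475.03 mm³
ΣAȳ = (37800.00)(105.00) + (-8824.73)(111.00) = 2989454.55 mm³
x̄ = 2572475.03 / 28975.27 = 88.78 mm
ȳ = 2989454.55 / 28975.27 = 103.17 mm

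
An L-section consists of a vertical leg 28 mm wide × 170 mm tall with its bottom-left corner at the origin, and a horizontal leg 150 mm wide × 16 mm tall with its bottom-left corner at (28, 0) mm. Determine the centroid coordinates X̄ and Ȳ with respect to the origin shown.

vertical leg: A = 28 × 170 = 4760.00, centroid at (14.00, 85.00).
horizontal leg: A = 150 × 16 = 2400.00, centroid at (103.00, 8.00).
ΣA = 7160.00 mm², ΣAX̄ = 313840.00 mm³, ΣAȲ = 423800.00 mm³.
X̄ = 313840.00/7160.00 = 43.83 mm; Ȳ = 423800.00/7160.00 = 59.19 mm.

X̄ = 43.83 mm, Ȳ = 59.19 mm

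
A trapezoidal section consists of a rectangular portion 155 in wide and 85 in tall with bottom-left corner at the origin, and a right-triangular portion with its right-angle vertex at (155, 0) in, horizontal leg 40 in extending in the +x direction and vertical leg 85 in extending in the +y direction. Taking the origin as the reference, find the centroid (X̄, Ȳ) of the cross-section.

X̄ = 87.88 in, Ȳ = 40.88 in

rectangular portion: A = 155 × 85 = 13175.00, centroid at (77.50, 42.50).
triangular portion: A = ½·40·85 = 1700.00, centroid at (168.33, 28.33).
ΣA = 14875.00 in²
ΣAX̄ = (13175.00)(77.50) + (1700.00)(168.33) = 1307229.17 in³
ΣAȲ = (13175.00)(42.50) + (1700.00)(28.33) = 608104.17 in³
X̄ = 1307229.17 / 14875.00 = 87.88 in
Ȳ = 608104.17 / 14875.00 = 40.88 in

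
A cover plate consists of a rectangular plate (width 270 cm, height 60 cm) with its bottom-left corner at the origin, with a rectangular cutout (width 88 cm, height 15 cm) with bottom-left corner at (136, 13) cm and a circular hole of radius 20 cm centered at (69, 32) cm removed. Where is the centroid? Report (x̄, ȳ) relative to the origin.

x̄ = 136.73 cm, ȳ = 30.74 cm

plate: A = 270 × 60 = 16200.00, centroid at (135.00, 30.00).
hole 1: A = −(88 × 15) = -1320.00, centroid at (180.00, 20.50).
hole 2: A = −π·20² = -1256.64, centroid at (69.00, 32.00).
ΣA = 13623.36 cm²
ΣAx̄ = (16200.00)(135.00) + (-1320.00)(180.00) + (-1256.64)(69.00) = 1862692.04 cm³
ΣAȳ = (16200.00)(30.00) + (-1320.00)(20.50) + (-1256.64)(32.00) = 418727.61 cm³
x̄ = 1862692.04 / 13623.36 = 136.73 cm
ȳ = 418727.61 / 13623.36 = 30.74 cm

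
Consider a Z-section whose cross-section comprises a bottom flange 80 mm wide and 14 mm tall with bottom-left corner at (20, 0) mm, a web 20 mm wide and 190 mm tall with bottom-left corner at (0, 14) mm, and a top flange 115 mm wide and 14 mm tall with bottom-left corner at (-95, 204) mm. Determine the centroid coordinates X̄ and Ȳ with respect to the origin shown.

X̄ = 6.86 mm, Ȳ = 116.65 mm

bottom flange: A = 80 × 14 = 1120.00, centroid at (60.00, 7.00).
web: A = 20 × 190 = 3800.00, centroid at (10.00, 109.00).
top flange: A = 115 × 14 = 1610.00, centroid at (-37.50, 211.00).
ΣA = 6530.00 mm²
ΣAX̄ = (1120.00)(60.00) + (3800.00)(10.00) + (1610.00)(-37.50) = 44825.00 mm³
ΣAȲ = (1120.00)(7.00) + (3800.00)(109.00) + (1610.00)(211.00) = 761750.00 mm³
X̄ = 44825.00 / 6530.00 = 6.86 mm
Ȳ = 761750.00 / 6530.00 = 116.65 mm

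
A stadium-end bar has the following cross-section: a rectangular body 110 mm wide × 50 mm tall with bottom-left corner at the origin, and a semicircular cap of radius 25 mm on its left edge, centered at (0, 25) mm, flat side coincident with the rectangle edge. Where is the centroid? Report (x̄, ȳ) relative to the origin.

x̄ = 45.06 mm, ȳ = 25.00 mm

Part | A | x̄ᵢ | ȳᵢ | A·x̄ᵢ | A·ȳᵢ
rectangular body | 5500.00 | 55.00 | 25.00 | 302500.00 | 137500.00
semicircular end | 981.75 | -10.61 | 25.00 | -10416.67 | 24543.69
Σ | 6481.75 |  |  | 292083.33 | 162043.69
x̄ = 292083.33 / 6481.75 = 45.06 mm
ȳ = 162043.69 / 6481.75 = 25.00 mm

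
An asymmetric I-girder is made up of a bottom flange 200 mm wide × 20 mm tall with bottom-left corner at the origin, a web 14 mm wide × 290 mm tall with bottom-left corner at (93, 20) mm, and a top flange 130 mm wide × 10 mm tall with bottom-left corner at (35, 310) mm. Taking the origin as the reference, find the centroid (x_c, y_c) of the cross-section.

Part | A | x̄ᵢ | ȳᵢ | A·x̄ᵢ | A·ȳᵢ
bottom flange | 4000.00 | 100.00 | 10.00 | 400000.00 | 40000.00
web | 4060.00 | 100.00 | 165.00 | 406000.00 | 669900.00
top flange | 1300.00 | 100.00 | 315.00 | 130000.00 | 409500.00
Σ | 9360.00 |  |  | 936000.00 | 1119400.00
x_c = 936000.00 / 9360.00 = 100.00 mm
y_c = 1119400.00 / 9360.00 = 119.59 mm

x_c = 100.00 mm, y_c = 119.59 mm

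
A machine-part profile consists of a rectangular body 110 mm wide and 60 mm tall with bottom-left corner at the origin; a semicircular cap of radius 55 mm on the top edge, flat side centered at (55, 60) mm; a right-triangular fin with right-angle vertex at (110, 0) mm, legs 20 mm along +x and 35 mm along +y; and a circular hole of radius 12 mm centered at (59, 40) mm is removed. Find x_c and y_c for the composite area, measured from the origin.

x_c = 56.76 mm, y_c = 51.56 mm

Part | A | x̄ᵢ | ȳᵢ | A·x̄ᵢ | A·ȳᵢ
rectangular body | 6600.00 | 55.00 | 30.00 | 363000.00 | 198000.00
semicircular top | 4751.66 | 55.00 | 83.34 | 261341.24 | 396016.20
triangular fin | 350.00 | 116.67 | 11.67 | 40833.33 | 4083.33
hole | -452.39 | 59.00 | 40.00 | -26690.97 | -18095.57
Σ | 11249.27 |  |  | 638483.60 | 580003.96
x_c = 638483.60 / 11249.27 = 56.76 mm
y_c = 580003.96 / 11249.27 = 51.56 mm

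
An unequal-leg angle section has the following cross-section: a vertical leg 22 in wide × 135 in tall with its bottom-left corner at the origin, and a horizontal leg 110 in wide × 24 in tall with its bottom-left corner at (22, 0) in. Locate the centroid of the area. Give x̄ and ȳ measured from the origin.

vertical leg: A = 22 × 135 = 2970.00, centroid at (11.00, 67.50).
horizontal leg: A = 110 × 24 = 2640.00, centroid at (77.00, 12.00).
ΣA = 5610.00 in², ΣAx̄ = 235950.00 in³, ΣAȳ = 232155.00 in³.
x̄ = 235950.00/5610.00 = 42.06 in; ȳ = 232155.00/5610.00 = 41.38 in.

x̄ = 42.06 in, ȳ = 41.38 in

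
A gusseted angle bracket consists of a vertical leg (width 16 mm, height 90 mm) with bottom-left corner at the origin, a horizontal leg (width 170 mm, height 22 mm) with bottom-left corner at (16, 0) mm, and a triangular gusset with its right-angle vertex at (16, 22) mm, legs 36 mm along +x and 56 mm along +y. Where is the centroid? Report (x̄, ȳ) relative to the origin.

x̄ = 67.47 mm, ȳ = 23.74 mm

Part | A | x̄ᵢ | ȳᵢ | A·x̄ᵢ | A·ȳᵢ
vertical leg | 1440.00 | 8.00 | 45.00 | 11520.00 | 64800.00
horizontal leg | 3740.00 | 101.00 | 11.00 | 377740.00 | 41140.00
gusset | 1008.00 | 28.00 | 40.67 | 28224.00 | 40992.00
Σ | 6188.00 |  |  | 417484.00 | 146932.00
x̄ = 417484.00 / 6188.00 = 67.47 mm
ȳ = 146932.00 / 6188.00 = 23.74 mm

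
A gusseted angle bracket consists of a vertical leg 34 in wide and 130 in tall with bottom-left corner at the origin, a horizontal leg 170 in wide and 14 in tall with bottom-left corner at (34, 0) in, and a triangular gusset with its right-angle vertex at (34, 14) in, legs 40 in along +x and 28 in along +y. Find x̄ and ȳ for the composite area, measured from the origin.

vertical leg: A = 34 × 130 = 4420.00, centroid at (17.00, 65.00).
horizontal leg: A = 170 × 14 = 2380.00, centroid at (119.00, 7.00).
gusset: A = ½·40·28 = 560.00, centroid at (47.33, 23.33).
ΣA = 7360.00 in²
ΣAx̄ = (4420.00)(17.00) + (2380.00)(119.00) + (560.00)(47.33) = 384866.67 in³
ΣAȳ = (4420.00)(65.00) + (2380.00)(7.00) + (560.00)(23.33) = 317026.67 in³
x̄ = 384866.67 / 7360.00 = 52.29 in
ȳ = 317026.67 / 7360.00 = 43.07 in

x̄ = 52.29 in, ȳ = 43.07 in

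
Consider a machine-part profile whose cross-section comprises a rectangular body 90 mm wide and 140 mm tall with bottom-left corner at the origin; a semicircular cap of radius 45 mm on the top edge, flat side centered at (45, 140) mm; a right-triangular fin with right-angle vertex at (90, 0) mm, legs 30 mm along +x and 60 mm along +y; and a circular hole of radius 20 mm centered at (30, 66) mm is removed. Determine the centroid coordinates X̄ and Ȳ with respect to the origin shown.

X̄ = 49.43 mm, Ȳ = 85.78 mm

rectangular body: A = 90 × 140 = 12600.00, centroid at (45.00, 70.00).
semicircular top: A = ½π·45² = 3180.86, centroid at (45.00, 159.10).
triangular fin: A = ½·30·60 = 900.00, centroid at (100.00, 20.00).
hole: A = −π·20² = -1256.64, centroid at (30.00, 66.00).
ΣA = 15424.23 mm²
ΣAX̄ = (12600.00)(45.00) + (3180.86)(45.00) + (900.00)(100.00) + (-1256.64)(30.00) = 762439.70 mm³
ΣAȲ = (12600.00)(70.00) + (3180.86)(159.10) + (900.00)(20.00) + (-1256.64)(66.00) = 1323132.71 mm³
X̄ = 762439.70 / 15424.23 = 49.43 mm
Ȳ = 1323132.71 / 15424.23 = 85.78 mm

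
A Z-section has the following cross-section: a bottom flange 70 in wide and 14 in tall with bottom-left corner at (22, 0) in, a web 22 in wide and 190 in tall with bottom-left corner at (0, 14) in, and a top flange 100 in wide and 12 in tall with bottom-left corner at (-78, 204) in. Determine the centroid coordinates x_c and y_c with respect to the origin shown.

bottom flange: A = 70 × 14 = 980.00, centroid at (57.00, 7.00).
web: A = 22 × 190 = 4180.00, centroid at (11.00, 109.00).
top flange: A = 100 × 12 = 1200.00, centroid at (-28.00, 210.00).
ΣA = 6360.00 in²
ΣAx_c = (980.00)(57.00) + (4180.00)(11.00) + (1200.00)(-28.00) = 68240.00 in³
ΣAy_c = (980.00)(7.00) + (4180.00)(109.00) + (1200.00)(210.00) = 714480.00 in³
x_c = 68240.00 / 6360.00 = 10.73 in
y_c = 714480.00 / 6360.00 = 112.34 in

x_c = 10.73 in, y_c = 112.34 in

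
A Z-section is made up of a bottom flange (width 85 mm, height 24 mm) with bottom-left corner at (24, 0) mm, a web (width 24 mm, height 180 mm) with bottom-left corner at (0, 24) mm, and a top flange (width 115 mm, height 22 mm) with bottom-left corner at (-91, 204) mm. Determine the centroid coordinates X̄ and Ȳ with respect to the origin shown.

bottom flange: A = 85 × 24 = 2040.00, centroid at (66.50, 12.00).
web: A = 24 × 180 = 4320.00, centroid at (12.00, 114.00).
top flange: A = 115 × 22 = 2530.00, centroid at (-33.50, 215.00).
ΣA = 8890.00 mm², ΣAX̄ = 102745.00 mm³, ΣAȲ = 1060910.00 mm³.
X̄ = 102745.00/8890.00 = 11.56 mm; Ȳ = 1060910.00/8890.00 = 119.34 mm.

X̄ = 11.56 mm, Ȳ = 119.34 mm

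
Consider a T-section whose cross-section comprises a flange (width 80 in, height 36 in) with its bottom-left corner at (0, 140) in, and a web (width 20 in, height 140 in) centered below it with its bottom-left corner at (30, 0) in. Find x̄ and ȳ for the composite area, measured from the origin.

x̄ = 40.00 in, ȳ = 114.62 in

web: A = 20 × 140 = 2800.00, centroid at (40.00, 70.00).
flange: A = 80 × 36 = 2880.00, centroid at (40.00, 158.00).
ΣA = 5680.00 in²
ΣAx̄ = (2800.00)(40.00) + (2880.00)(40.00) = 227200.00 in³
ΣAȳ = (2800.00)(70.00) + (2880.00)(158.00) = 651040.00 in³
x̄ = 227200.00 / 5680.00 = 40.00 in
ȳ = 651040.00 / 5680.00 = 114.62 in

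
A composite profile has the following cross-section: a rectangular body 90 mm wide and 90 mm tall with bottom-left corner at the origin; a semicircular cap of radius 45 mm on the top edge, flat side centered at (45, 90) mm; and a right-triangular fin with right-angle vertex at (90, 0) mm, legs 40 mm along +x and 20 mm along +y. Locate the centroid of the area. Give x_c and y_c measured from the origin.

x_c = 47.00 mm, y_c = 61.14 mm

Part | A | x̄ᵢ | ȳᵢ | A·x̄ᵢ | A·ȳᵢ
rectangular body | 8100.00 | 45.00 | 45.00 | 364500.00 | 364500.00
semicircular top | 3180.86 | 45.00 | 109.10 | 143138.82 | 347027.63
triangular fin | 400.00 | 103.33 | 6.67 | 41333.33 | 2666.67
Σ | 11680.86 |  |  | 548972.15 | 714194.30
x_c = 548972.15 / 11680.86 = 47.00 mm
y_c = 714194.30 / 11680.86 = 61.14 mm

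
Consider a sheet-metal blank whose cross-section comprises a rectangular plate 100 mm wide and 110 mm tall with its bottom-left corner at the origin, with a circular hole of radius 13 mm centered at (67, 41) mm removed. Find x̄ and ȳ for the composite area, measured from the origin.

x̄ = 49.14 mm, ȳ = 55.71 mm

plate: A = 100 × 110 = 11000.00, centroid at (50.00, 55.00).
hole: A = −π·13² = -530.93, centroid at (67.00, 41.00).
ΣA = 10469.07 mm², ΣAx̄ = 514427.75 mm³, ΣAȳ = 583231.90 mm³.
x̄ = 514427.75/10469.07 = 49.14 mm; ȳ = 583231.90/10469.07 = 55.71 mm.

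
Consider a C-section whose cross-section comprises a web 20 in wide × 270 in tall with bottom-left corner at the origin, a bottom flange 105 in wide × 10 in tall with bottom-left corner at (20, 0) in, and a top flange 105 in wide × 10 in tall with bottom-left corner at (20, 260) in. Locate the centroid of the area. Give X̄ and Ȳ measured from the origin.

web: A = 20 × 270 = 5400.00, centroid at (10.00, 135.00).
bottom flange: A = 105 × 10 = 1050.00, centroid at (72.50, 5.00).
top flange: A = 105 × 10 = 1050.00, centroid at (72.50, 265.00).
ΣA = 7500.00 in²
ΣAX̄ = (5400.00)(10.00) + (1050.00)(72.50) + (1050.00)(72.50) = 206250.00 in³
ΣAȲ = (5400.00)(135.00) + (1050.00)(5.00) + (1050.00)(265.00) = 1012500.00 in³
X̄ = 206250.00 / 7500.00 = 27.50 in
Ȳ = 1012500.00 / 7500.00 = 135.00 in

X̄ = 27.50 in, Ȳ = 135.00 in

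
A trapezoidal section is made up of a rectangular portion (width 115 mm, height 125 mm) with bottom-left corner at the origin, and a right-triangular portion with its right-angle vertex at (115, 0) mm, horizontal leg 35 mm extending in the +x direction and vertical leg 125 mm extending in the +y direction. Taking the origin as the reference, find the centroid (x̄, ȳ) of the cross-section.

x̄ = 66.64 mm, ȳ = 59.75 mm

Part | A | x̄ᵢ | ȳᵢ | A·x̄ᵢ | A·ȳᵢ
rectangular portion | 14375.00 | 57.50 | 62.50 | 826562.50 | 898437.50
triangular portion | 2187.50 | 126.67 | 41.67 | 277083.33 | 91145.83
Σ | 16562.50 |  |  | 1103645.83 | 989583.33
x̄ = 1103645.83 / 16562.50 = 66.64 mm
ȳ = 989583.33 / 16562.50 = 59.75 mm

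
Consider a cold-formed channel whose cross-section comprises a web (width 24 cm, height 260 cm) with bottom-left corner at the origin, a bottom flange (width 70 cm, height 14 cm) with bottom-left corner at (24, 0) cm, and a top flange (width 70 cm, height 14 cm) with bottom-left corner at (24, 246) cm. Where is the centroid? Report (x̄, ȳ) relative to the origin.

x̄ = 23.23 cm, ȳ = 130.00 cm

web: A = 24 × 260 = 6240.00, centroid at (12.00, 130.00).
bottom flange: A = 70 × 14 = 980.00, centroid at (59.00, 7.00).
top flange: A = 70 × 14 = 980.00, centroid at (59.00, 253.00).
ΣA = 8200.00 cm², ΣAx̄ = 190520.00 cm³, ΣAȳ = 1066000.00 cm³.
x̄ = 190520.00/8200.00 = 23.23 cm; ȳ = 1066000.00/8200.00 = 130.00 cm.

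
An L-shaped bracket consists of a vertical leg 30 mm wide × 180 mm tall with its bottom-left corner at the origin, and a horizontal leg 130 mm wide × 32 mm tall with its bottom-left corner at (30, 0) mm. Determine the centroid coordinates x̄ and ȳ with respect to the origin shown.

x̄ = 49.81 mm, ȳ = 57.80 mm

vertical leg: A = 30 × 180 = 5400.00, centroid at (15.00, 90.00).
horizontal leg: A = 130 × 32 = 4160.00, centroid at (95.00, 16.00).
ΣA = 9560.00 mm², ΣAx̄ = 476200.00 mm³, ΣAȳ = 552560.00 mm³.
x̄ = 476200.00/9560.00 = 49.81 mm; ȳ = 552560.00/9560.00 = 57.80 mm.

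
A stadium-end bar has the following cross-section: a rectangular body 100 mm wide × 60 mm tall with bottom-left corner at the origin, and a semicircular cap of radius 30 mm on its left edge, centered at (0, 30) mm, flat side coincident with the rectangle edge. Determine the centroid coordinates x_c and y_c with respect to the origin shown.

rectangular body: A = 100 × 60 = 6000.00, centroid at (50.00, 30.00).
semicircular end: A = ½π·30² = 1413.72, centroid at (-12.73, 30.00).
ΣA = 7413.72 mm², ΣAx_c = 282000.00 mm³, ΣAy_c = 222411.50 mm³.
x_c = 282000.00/7413.72 = 38.04 mm; y_c = 222411.50/7413.72 = 30.00 mm.

x_c = 38.04 mm, y_c = 30.00 mm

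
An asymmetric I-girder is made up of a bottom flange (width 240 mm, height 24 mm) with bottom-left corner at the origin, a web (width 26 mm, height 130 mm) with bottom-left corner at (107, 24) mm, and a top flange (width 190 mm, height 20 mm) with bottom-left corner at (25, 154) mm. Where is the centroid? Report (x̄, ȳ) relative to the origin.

bottom flange: A = 240 × 24 = 5760.00, centroid at (120.00, 12.00).
web: A = 26 × 130 = 3380.00, centroid at (120.00, 89.00).
top flange: A = 190 × 20 = 3800.00, centroid at (120.00, 164.00).
ΣA = 12940.00 mm²
ΣAx̄ = (5760.00)(120.00) + (3380.00)(120.00) + (3800.00)(120.00) = 1552800.00 mm³
ΣAȳ = (5760.00)(12.00) + (3380.00)(89.00) + (3800.00)(164.00) = 993140.00 mm³
x̄ = 1552800.00 / 12940.00 = 120.00 mm
ȳ = 993140.00 / 12940.00 = 76.75 mm

x̄ = 120.00 mm, ȳ = 76.75 mm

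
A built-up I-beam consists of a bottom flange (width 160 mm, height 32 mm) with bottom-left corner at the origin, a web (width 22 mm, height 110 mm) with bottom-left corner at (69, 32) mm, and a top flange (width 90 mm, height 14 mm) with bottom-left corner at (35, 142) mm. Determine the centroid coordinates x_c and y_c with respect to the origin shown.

Part | A | x̄ᵢ | ȳᵢ | A·x̄ᵢ | A·ȳᵢ
bottom flange | 5120.00 | 80.00 | 16.00 | 409600.00 | 81920.00
web | 2420.00 | 80.00 | 87.00 | 193600.00 | 210540.00
top flange | 1260.00 | 80.00 | 149.00 | 100800.00 | 187740.00
Σ | 8800.00 |  |  | 704000.00 | 480200.00
x_c = 704000.00 / 8800.00 = 80.00 mm
y_c = 480200.00 / 8800.00 = 54.57 mm

x_c = 80.00 mm, y_c = 54.57 mm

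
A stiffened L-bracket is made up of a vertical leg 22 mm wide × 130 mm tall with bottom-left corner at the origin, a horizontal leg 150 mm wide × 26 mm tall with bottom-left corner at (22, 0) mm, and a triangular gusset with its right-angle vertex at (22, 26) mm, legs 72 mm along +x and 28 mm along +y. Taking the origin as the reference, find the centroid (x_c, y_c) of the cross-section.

Part | A | x̄ᵢ | ȳᵢ | A·x̄ᵢ | A·ȳᵢ
vertical leg | 2860.00 | 11.00 | 65.00 | 31460.00 | 185900.00
horizontal leg | 3900.00 | 97.00 | 13.00 | 378300.00 | 50700.00
gusset | 1008.00 | 46.00 | 35.33 | 46368.00 | 35616.00
Σ | 7768.00 |  |  | 456128.00 | 272216.00
x_c = 456128.00 / 7768.00 = 58.72 mm
y_c = 272216.00 / 7768.00 = 35.04 mm

x_c = 58.72 mm, y_c = 35.04 mm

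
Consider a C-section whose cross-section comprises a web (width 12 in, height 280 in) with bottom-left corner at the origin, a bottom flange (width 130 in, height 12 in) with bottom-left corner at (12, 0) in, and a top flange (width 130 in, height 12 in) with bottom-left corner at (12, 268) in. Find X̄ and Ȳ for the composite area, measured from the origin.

X̄ = 40.19 in, Ȳ = 140.00 in

web: A = 12 × 280 = 3360.00, centroid at (6.00, 140.00).
bottom flange: A = 130 × 12 = 1560.00, centroid at (77.00, 6.00).
top flange: A = 130 × 12 = 1560.00, centroid at (77.00, 274.00).
ΣA = 6480.00 in²
ΣAX̄ = (3360.00)(6.00) + (1560.00)(77.00) + (1560.00)(77.00) = 260400.00 in³
ΣAȲ = (3360.00)(140.00) + (1560.00)(6.00) + (1560.00)(274.00) = 907200.00 in³
X̄ = 260400.00 / 6480.00 = 40.19 in
Ȳ = 907200.00 / 6480.00 = 140.00 in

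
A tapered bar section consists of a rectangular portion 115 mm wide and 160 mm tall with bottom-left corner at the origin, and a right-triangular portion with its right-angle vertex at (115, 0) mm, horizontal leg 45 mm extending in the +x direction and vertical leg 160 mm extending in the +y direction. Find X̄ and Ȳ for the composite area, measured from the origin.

X̄ = 69.36 mm, Ȳ = 75.64 mm

rectangular portion: A = 115 × 160 = 18400.00, centroid at (57.50, 80.00).
triangular portion: A = ½·45·160 = 3600.00, centroid at (130.00, 53.33).
ΣA = 22000.00 mm²
ΣAX̄ = (18400.00)(57.50) + (3600.00)(130.00) = 1526000.00 mm³
ΣAȲ = (18400.00)(80.00) + (3600.00)(53.33) = 1664000.00 mm³
X̄ = 1526000.00 / 22000.00 = 69.36 mm
Ȳ = 1664000.00 / 22000.00 = 75.64 mm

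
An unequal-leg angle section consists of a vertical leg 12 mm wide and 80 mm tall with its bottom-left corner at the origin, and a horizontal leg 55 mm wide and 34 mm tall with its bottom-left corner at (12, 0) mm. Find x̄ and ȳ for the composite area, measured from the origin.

Part | A | x̄ᵢ | ȳᵢ | A·x̄ᵢ | A·ȳᵢ
vertical leg | 960.00 | 6.00 | 40.00 | 5760.00 | 38400.00
horizontal leg | 1870.00 | 39.50 | 17.00 | 73865.00 | 31790.00
Σ | 2830.00 |  |  | 79625.00 | 70190.00
x̄ = 79625.00 / 2830.00 = 28.14 mm
ȳ = 70190.00 / 2830.00 = 24.80 mm

x̄ = 28.14 mm, ȳ = 24.80 mm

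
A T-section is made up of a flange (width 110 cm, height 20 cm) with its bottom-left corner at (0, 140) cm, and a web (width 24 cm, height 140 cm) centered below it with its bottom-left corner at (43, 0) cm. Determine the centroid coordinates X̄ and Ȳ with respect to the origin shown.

web: A = 24 × 140 = 3360.00, centroid at (55.00, 70.00).
flange: A = 110 × 20 = 2200.00, centroid at (55.00, 150.00).
ΣA = 5560.00 cm²
ΣAX̄ = (3360.00)(55.00) + (2200.00)(55.00) = 305800.00 cm³
ΣAȲ = (3360.00)(70.00) + (2200.00)(150.00) = 565200.00 cm³
X̄ = 305800.00 / 5560.00 = 55.00 cm
Ȳ = 565200.00 / 5560.00 = 101.65 cm

X̄ = 55.00 cm, Ȳ = 101.65 cm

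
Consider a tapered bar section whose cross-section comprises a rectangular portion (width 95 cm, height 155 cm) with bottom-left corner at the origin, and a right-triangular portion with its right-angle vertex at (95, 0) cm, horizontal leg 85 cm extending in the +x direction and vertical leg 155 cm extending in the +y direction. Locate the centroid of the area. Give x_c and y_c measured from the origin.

x_c = 70.94 cm, y_c = 69.52 cm

Part | A | x̄ᵢ | ȳᵢ | A·x̄ᵢ | A·ȳᵢ
rectangular portion | 14725.00 | 47.50 | 77.50 | 699437.50 | 1141187.50
triangular portion | 6587.50 | 123.33 | 51.67 | 812458.33 | 340354.17
Σ | 21312.50 |  |  | 1511895.83 | 1481541.67
x_c = 1511895.83 / 21312.50 = 70.94 cm
y_c = 1481541.67 / 21312.50 = 69.52 cm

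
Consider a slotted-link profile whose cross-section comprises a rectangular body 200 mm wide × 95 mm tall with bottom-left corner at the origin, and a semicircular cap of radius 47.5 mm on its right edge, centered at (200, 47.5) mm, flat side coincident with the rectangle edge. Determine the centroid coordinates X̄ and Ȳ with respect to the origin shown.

rectangular body: A = 200 × 95 = 19000.00, centroid at (100.00, 47.50).
semicircular end: A = ½π·47.5² = 3544.11, centroid at (220.16, 47.50).
ΣA = 22544.11 mm²
ΣAX̄ = (19000.00)(100.00) + (3544.11)(220.16) = 2680269.76 mm³
ΣAȲ = (19000.00)(47.50) + (3544.11)(47.50) = 1070845.19 mm³
X̄ = 2680269.76 / 22544.11 = 118.89 mm
Ȳ = 1070845.19 / 22544.11 = 47.50 mm

X̄ = 118.89 mm, Ȳ = 47.50 mm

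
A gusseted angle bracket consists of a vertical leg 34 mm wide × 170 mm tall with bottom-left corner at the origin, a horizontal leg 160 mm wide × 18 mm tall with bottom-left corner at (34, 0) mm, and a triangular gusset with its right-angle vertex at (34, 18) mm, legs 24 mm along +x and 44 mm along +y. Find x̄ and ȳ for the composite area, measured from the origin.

Part | A | x̄ᵢ | ȳᵢ | A·x̄ᵢ | A·ȳᵢ
vertical leg | 5780.00 | 17.00 | 85.00 | 98260.00 | 491300.00
horizontal leg | 2880.00 | 114.00 | 9.00 | 328320.00 | 25920.00
gusset | 528.00 | 42.00 | 32.67 | 22176.00 | 17248.00
Σ | 9188.00 |  |  | 448756.00 | 534468.00
x̄ = 448756.00 / 9188.00 = 48.84 mm
ȳ = 534468.00 / 9188.00 = 58.17 mm

x̄ = 48.84 mm, ȳ = 58.17 mm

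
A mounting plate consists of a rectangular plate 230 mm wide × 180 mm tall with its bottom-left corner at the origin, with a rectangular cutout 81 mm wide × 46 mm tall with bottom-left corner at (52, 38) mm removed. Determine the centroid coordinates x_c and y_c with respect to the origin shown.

x_c = 117.23 mm, y_c = 92.87 mm

plate: A = 230 × 180 = 41400.00, centroid at (115.00, 90.00).
hole: A = −(81 × 46) = -3726.00, centroid at (92.50, 61.00).
ΣA = 37674.00 mm²
ΣAx_c = (41400.00)(115.00) + (-3726.00)(92.50) = 4416345.00 mm³
ΣAy_c = (41400.00)(90.00) + (-3726.00)(61.00) = 3498714.00 mm³
x_c = 4416345.00 / 37674.00 = 117.23 mm
y_c = 3498714.00 / 37674.00 = 92.87 mm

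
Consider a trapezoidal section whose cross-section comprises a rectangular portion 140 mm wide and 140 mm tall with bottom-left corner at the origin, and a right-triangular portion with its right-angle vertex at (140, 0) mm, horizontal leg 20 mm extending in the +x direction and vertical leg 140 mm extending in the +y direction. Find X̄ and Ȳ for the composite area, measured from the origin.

rectangular portion: A = 140 × 140 = 19600.00, centroid at (70.00, 70.00).
triangular portion: A = ½·20·140 = 1400.00, centroid at (146.67, 46.67).
ΣA = 21000.00 mm², ΣAX̄ = 1577333.33 mm³, ΣAȲ = 1437333.33 mm³.
X̄ = 1577333.33/21000.00 = 75.11 mm; Ȳ = 1437333.33/21000.00 = 68.44 mm.

X̄ = 75.11 mm, Ȳ = 68.44 mm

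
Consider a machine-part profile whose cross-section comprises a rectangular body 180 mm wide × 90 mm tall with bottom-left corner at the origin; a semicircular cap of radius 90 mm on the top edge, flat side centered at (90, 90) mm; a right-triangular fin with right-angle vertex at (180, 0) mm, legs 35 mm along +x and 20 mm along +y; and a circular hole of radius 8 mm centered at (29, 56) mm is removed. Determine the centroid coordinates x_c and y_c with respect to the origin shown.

rectangular body: A = 180 × 90 = 16200.00, centroid at (90.00, 45.00).
semicircular top: A = ½π·90² = 12723.45, centroid at (90.00, 128.20).
triangular fin: A = ½·35·20 = 350.00, centroid at (191.67, 6.67).
hole: A = −π·8² = -201.06, centroid at (29.00, 56.00).
ΣA = 29072.39 mm²
ΣAx_c = (16200.00)(90.00) + (12723.45)(90.00) + (350.00)(191.67) + (-201.06)(29.00) = 2664363.06 mm³
ΣAy_c = (16200.00)(45.00) + (12723.45)(128.20) + (350.00)(6.67) + (-201.06)(56.00) = 2351184.39 mm³
x_c = 2664363.06 / 29072.39 = 91.65 mm
y_c = 2351184.39 / 29072.39 = 80.87 mm

x_c = 91.65 mm, y_c = 80.87 mm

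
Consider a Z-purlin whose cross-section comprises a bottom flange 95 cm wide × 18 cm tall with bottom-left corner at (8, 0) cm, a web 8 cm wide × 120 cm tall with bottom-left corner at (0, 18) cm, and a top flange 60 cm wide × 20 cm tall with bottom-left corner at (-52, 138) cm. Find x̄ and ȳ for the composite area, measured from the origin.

Part | A | x̄ᵢ | ȳᵢ | A·x̄ᵢ | A·ȳᵢ
bottom flange | 1710.00 | 55.50 | 9.00 | 94905.00 | 15390.00
web | 960.00 | 4.00 | 78.00 | 3840.00 | 74880.00
top flange | 1200.00 | -22.00 | 148.00 | -26400.00 | 177600.00
Σ | 3870.00 |  |  | 72345.00 | 267870.00
x̄ = 72345.00 / 3870.00 = 18.69 cm
ȳ = 267870.00 / 3870.00 = 69.22 cm

x̄ = 18.69 cm, ȳ = 69.22 cm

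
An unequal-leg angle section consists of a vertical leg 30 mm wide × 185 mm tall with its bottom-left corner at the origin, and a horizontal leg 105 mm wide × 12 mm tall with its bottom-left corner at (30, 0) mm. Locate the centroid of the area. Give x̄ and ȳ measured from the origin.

vertical leg: A = 30 × 185 = 5550.00, centroid at (15.00, 92.50).
horizontal leg: A = 105 × 12 = 1260.00, centroid at (82.50, 6.00).
ΣA = 6810.00 mm², ΣAx̄ = 187200.00 mm³, ΣAȳ = 520935.00 mm³.
x̄ = 187200.00/6810.00 = 27.49 mm; ȳ = 520935.00/6810.00 = 76.50 mm.

x̄ = 27.49 mm, ȳ = 76.50 mm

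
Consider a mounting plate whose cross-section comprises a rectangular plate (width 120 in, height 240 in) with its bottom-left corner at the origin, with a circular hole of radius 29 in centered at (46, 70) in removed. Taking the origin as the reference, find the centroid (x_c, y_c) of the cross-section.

x_c = 61.41 in, y_c = 125.05 in

plate: A = 120 × 240 = 28800.00, centroid at (60.00, 120.00).
hole: A = −π·29² = -2642.08, centroid at (46.00, 70.00).
ΣA = 26157.92 in²
ΣAx_c = (28800.00)(60.00) + (-2642.08)(46.00) = 1606464.35 in³
ΣAy_c = (28800.00)(120.00) + (-2642.08)(70.00) = 3271054.44 in³
x_c = 1606464.35 / 26157.92 = 61.41 in
y_c = 3271054.44 / 26157.92 = 125.05 in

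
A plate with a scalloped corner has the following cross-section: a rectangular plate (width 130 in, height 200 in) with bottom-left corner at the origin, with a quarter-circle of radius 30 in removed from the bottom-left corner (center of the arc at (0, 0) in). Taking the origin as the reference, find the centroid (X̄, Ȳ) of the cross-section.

X̄ = 66.46 in, Ȳ = 102.44 in

Part | A | x̄ᵢ | ȳᵢ | A·x̄ᵢ | A·ȳᵢ
plate | 26000.00 | 65.00 | 100.00 | 1690000.00 | 2600000.00
removed quarter-circle | -706.86 | 12.73 | 12.73 | -9000.00 | -9000.00
Σ | 25293.14 |  |  | 1681000.00 | 2591000.00
X̄ = 1681000.00 / 25293.14 = 66.46 in
Ȳ = 2591000.00 / 25293.14 = 102.44 in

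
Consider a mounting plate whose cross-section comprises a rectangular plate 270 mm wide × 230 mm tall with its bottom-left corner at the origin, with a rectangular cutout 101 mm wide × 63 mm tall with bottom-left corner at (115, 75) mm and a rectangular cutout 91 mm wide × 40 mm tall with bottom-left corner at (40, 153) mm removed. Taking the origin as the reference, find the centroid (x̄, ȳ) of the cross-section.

plate: A = 270 × 230 = 62100.00, centroid at (135.00, 115.00).
hole 1: A = −(101 × 63) = -6363.00, centroid at (165.50, 106.50).
hole 2: A = −(91 × 40) = -3640.00, centroid at (85.50, 173.00).
ΣA = 52097.00 mm²
ΣAx̄ = (62100.00)(135.00) + (-6363.00)(165.50) + (-3640.00)(85.50) = 7019203.50 mm³
ΣAȳ = (62100.00)(115.00) + (-6363.00)(106.50) + (-3640.00)(173.00) = 5834120.50 mm³
x̄ = 7019203.50 / 52097.00 = 134.73 mm
ȳ = 5834120.50 / 52097.00 = 111.99 mm

x̄ = 134.73 mm, ȳ = 111.99 mm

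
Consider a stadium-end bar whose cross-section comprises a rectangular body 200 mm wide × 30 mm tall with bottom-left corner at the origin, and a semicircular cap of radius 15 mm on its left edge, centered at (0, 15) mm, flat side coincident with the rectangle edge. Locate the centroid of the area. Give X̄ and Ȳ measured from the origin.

rectangular body: A = 200 × 30 = 6000.00, centroid at (100.00, 15.00).
semicircular end: A = ½π·15² = 353.43, centroid at (-6.37, 15.00).
ΣA = 6353.43 mm²
ΣAX̄ = (6000.00)(100.00) + (353.43)(-6.37) = 597750.00 mm³
ΣAȲ = (6000.00)(15.00) + (353.43)(15.00) = 95301.44 mm³
X̄ = 597750.00 / 6353.43 = 94.08 mm
Ȳ = 95301.44 / 6353.43 = 15.00 mm

X̄ = 94.08 mm, Ȳ = 15.00 mm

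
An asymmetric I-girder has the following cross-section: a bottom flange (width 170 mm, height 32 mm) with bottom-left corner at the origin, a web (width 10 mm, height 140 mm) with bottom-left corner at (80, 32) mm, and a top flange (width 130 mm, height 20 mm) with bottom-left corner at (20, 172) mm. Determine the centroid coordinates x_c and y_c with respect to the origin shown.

bottom flange: A = 170 × 32 = 5440.00, centroid at (85.00, 16.00).
web: A = 10 × 140 = 1400.00, centroid at (85.00, 102.00).
top flange: A = 130 × 20 = 2600.00, centroid at (85.00, 182.00).
ΣA = 9440.00 mm²
ΣAx_c = (5440.00)(85.00) + (1400.00)(85.00) + (2600.00)(85.00) = 802400.00 mm³
ΣAy_c = (5440.00)(16.00) + (1400.00)(102.00) + (2600.00)(182.00) = 703040.00 mm³
x_c = 802400.00 / 9440.00 = 85.00 mm
y_c = 703040.00 / 9440.00 = 74.47 mm

x_c = 85.00 mm, y_c = 74.47 mm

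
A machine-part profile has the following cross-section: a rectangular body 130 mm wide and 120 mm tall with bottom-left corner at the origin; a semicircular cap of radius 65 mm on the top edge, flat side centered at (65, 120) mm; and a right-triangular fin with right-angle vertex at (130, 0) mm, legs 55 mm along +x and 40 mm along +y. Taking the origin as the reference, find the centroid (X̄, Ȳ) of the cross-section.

rectangular body: A = 130 × 120 = 15600.00, centroid at (65.00, 60.00).
semicircular top: A = ½π·65² = 6636.61, centroid at (65.00, 147.59).
triangular fin: A = ½·55·40 = 1100.00, centroid at (148.33, 13.33).
ΣA = 23336.61 mm², ΣAX̄ = 1608546.61 mm³, ΣAȲ = 1930143.74 mm³.
X̄ = 1608546.61/23336.61 = 68.93 mm; Ȳ = 1930143.74/23336.61 = 82.71 mm.

X̄ = 68.93 mm, Ȳ = 82.71 mm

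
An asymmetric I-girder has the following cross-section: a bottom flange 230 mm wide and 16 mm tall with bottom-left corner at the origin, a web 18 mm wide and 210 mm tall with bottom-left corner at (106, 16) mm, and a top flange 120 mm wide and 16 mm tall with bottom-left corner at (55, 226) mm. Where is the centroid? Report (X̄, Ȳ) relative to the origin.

Part | A | x̄ᵢ | ȳᵢ | A·x̄ᵢ | A·ȳᵢ
bottom flange | 3680.00 | 115.00 | 8.00 | 423200.00 | 29440.00
web | 3780.00 | 115.00 | 121.00 | 434700.00 | 457380.00
top flange | 1920.00 | 115.00 | 234.00 | 220800.00 | 449280.00
Σ | 9380.00 |  |  | 1078700.00 | 936100.00
X̄ = 1078700.00 / 9380.00 = 115.00 mm
Ȳ = 936100.00 / 9380.00 = 99.80 mm

X̄ = 115.00 mm, Ȳ = 99.80 mm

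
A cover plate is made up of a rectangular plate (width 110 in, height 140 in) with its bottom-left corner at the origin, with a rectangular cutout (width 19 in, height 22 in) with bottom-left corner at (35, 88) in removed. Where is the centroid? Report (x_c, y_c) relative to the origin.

x_c = 55.29 in, y_c = 69.19 in

plate: A = 110 × 140 = 15400.00, centroid at (55.00, 70.00).
hole: A = −(19 × 22) = -418.00, centroid at (44.50, 99.00).
ΣA = 14982.00 in²
ΣAx_c = (15400.00)(55.00) + (-418.00)(44.50) = 828399.00 in³
ΣAy_c = (15400.00)(70.00) + (-418.00)(99.00) = 1036618.00 in³
x_c = 828399.00 / 14982.00 = 55.29 in
y_c = 1036618.00 / 14982.00 = 69.19 in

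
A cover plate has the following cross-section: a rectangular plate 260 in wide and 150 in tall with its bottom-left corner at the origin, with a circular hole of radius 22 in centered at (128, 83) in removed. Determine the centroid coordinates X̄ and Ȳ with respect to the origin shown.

Part | A | x̄ᵢ | ȳᵢ | A·x̄ᵢ | A·ȳᵢ
plate | 39000.00 | 130.00 | 75.00 | 5070000.00 | 2925000.00
hole | -1520.53 | 128.00 | 83.00 | -194627.95 | -126204.06
Σ | 37479.47 |  |  | 4875372.05 | 2798795.94
X̄ = 4875372.05 / 37479.47 = 130.08 in
Ȳ = 2798795.94 / 37479.47 = 74.68 in

X̄ = 130.08 in, Ȳ = 74.68 in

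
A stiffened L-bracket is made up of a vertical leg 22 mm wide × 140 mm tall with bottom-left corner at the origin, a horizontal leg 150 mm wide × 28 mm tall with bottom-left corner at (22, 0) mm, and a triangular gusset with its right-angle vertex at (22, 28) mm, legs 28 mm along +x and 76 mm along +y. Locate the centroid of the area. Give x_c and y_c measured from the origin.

x_c = 56.88 mm, y_c = 39.69 mm

Part | A | x̄ᵢ | ȳᵢ | A·x̄ᵢ | A·ȳᵢ
vertical leg | 3080.00 | 11.00 | 70.00 | 33880.00 | 215600.00
horizontal leg | 4200.00 | 97.00 | 14.00 | 407400.00 | 58800.00
gusset | 1064.00 | 31.33 | 53.33 | 33338.67 | 56746.67
Σ | 8344.00 |  |  | 474618.67 | 331146.67
x_c = 474618.67 / 8344.00 = 56.88 mm
y_c = 331146.67 / 8344.00 = 39.69 mm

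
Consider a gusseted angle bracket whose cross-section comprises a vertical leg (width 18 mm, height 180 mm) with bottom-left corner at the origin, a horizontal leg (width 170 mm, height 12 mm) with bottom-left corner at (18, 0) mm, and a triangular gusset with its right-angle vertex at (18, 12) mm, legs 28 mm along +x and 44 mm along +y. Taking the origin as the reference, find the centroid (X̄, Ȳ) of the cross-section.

vertical leg: A = 18 × 180 = 3240.00, centroid at (9.00, 90.00).
horizontal leg: A = 170 × 12 = 2040.00, centroid at (103.00, 6.00).
gusset: A = ½·28·44 = 616.00, centroid at (27.33, 26.67).
ΣA = 5896.00 mm²
ΣAX̄ = (3240.00)(9.00) + (2040.00)(103.00) + (616.00)(27.33) = 256117.33 mm³
ΣAȲ = (3240.00)(90.00) + (2040.00)(6.00) + (616.00)(26.67) = 320266.67 mm³
X̄ = 256117.33 / 5896.00 = 43.44 mm
Ȳ = 320266.67 / 5896.00 = 54.32 mm

X̄ = 43.44 mm, Ȳ = 54.32 mm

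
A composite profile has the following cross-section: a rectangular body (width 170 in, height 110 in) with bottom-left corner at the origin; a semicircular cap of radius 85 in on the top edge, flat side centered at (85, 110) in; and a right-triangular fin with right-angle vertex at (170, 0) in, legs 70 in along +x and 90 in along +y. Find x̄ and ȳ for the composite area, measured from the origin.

rectangular body: A = 170 × 110 = 18700.00, centroid at (85.00, 55.00).
semicircular top: A = ½π·85² = 11349.00, centroid at (85.00, 146.08).
triangular fin: A = ½·70·90 = 3150.00, centroid at (193.33, 30.00).
ΣA = 33199.00 in²
ΣAx̄ = (18700.00)(85.00) + (11349.00)(85.00) + (3150.00)(193.33) = 3163165.29 in³
ΣAȳ = (18700.00)(55.00) + (11349.00)(146.08) + (3150.00)(30.00) = 2780807.05 in³
x̄ = 3163165.29 / 33199.00 = 95.28 in
ȳ = 2780807.05 / 33199.00 = 83.76 in

x̄ = 95.28 in, ȳ = 83.76 in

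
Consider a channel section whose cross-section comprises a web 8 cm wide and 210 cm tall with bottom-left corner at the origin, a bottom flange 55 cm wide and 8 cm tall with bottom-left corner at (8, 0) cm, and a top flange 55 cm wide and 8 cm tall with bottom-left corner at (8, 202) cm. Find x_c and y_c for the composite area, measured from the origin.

x_c = 14.83 cm, y_c = 105.00 cm

web: A = 8 × 210 = 1680.00, centroid at (4.00, 105.00).
bottom flange: A = 55 × 8 = 440.00, centroid at (35.50, 4.00).
top flange: A = 55 × 8 = 440.00, centroid at (35.50, 206.00).
ΣA = 2560.00 cm²
ΣAx_c = (1680.00)(4.00) + (440.00)(35.50) + (440.00)(35.50) = 37960.00 cm³
ΣAy_c = (1680.00)(105.00) + (440.00)(4.00) + (440.00)(206.00) = 268800.00 cm³
x_c = 37960.00 / 2560.00 = 14.83 cm
y_c = 268800.00 / 2560.00 = 105.00 cm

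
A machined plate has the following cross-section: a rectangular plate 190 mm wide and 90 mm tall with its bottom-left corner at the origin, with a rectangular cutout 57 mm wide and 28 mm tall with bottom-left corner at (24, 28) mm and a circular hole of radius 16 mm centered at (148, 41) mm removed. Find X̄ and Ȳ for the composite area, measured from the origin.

X̄ = 96.71 mm, Ȳ = 45.54 mm

plate: A = 190 × 90 = 17100.00, centroid at (95.00, 45.00).
hole 1: A = −(57 × 28) = -1596.00, centroid at (52.50, 42.00).
hole 2: A = −π·16² = -804.25, centroid at (148.00, 41.00).
ΣA = 14699.75 mm²
ΣAX̄ = (17100.00)(95.00) + (-1596.00)(52.50) + (-804.25)(148.00) = 1421681.34 mm³
ΣAȲ = (17100.00)(45.00) + (-1596.00)(42.00) + (-804.25)(41.00) = 669493.84 mm³
X̄ = 1421681.34 / 14699.75 = 96.71 mm
Ȳ = 669493.84 / 14699.75 = 45.54 mm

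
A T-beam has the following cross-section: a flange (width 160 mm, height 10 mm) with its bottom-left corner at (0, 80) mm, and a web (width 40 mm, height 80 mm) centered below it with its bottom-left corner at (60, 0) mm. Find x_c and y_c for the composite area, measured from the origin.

Part | A | x̄ᵢ | ȳᵢ | A·x̄ᵢ | A·ȳᵢ
web | 3200.00 | 80.00 | 40.00 | 256000.00 | 128000.00
flange | 1600.00 | 80.00 | 85.00 | 128000.00 | 136000.00
Σ | 4800.00 |  |  | 384000.00 | 264000.00
x_c = 384000.00 / 4800.00 = 80.00 mm
y_c = 264000.00 / 4800.00 = 55.00 mm

x_c = 80.00 mm, y_c = 55.00 mm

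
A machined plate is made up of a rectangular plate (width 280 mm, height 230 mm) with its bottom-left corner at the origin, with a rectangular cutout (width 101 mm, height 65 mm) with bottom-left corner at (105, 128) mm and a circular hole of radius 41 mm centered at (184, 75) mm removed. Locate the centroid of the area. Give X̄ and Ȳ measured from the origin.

X̄ = 133.64 mm, Ȳ = 113.34 mm

plate: A = 280 × 230 = 64400.00, centroid at (140.00, 115.00).
hole 1: A = −(101 × 65) = -6565.00, centroid at (155.50, 160.50).
hole 2: A = −π·41² = -5281.02, centroid at (184.00, 75.00).
ΣA = 52553.98 mm²
ΣAX̄ = (64400.00)(140.00) + (-6565.00)(155.50) + (-5281.02)(184.00) = 7023435.33 mm³
ΣAȲ = (64400.00)(115.00) + (-6565.00)(160.50) + (-5281.02)(75.00) = 5956241.21 mm³
X̄ = 7023435.33 / 52553.98 = 133.64 mm
Ȳ = 5956241.21 / 52553.98 = 113.34 mm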